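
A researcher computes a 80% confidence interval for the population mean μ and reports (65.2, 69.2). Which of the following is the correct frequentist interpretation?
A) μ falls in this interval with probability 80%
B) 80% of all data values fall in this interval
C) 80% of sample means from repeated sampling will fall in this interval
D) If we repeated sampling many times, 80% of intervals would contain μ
D

A) Wrong — μ is fixed; the randomness lives in the interval, not in μ.
B) Wrong — a CI is about the parameter μ, not individual data values.
C) Wrong — coverage applies to intervals containing μ, not to future x̄ values.
D) Correct — this is the frequentist long-run coverage interpretation.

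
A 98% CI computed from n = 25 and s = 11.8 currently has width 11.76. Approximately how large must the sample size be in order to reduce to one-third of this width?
n ≈ 225

CI width ∝ 1/√n
To reduce width by factor 3, need √n to grow by 3 → need 3² = 9 times as many samples.

Current: n = 25, width = 11.76
New: n = 225, width ≈ 3.69

Width reduced by factor of 11.76/3.69 = 3.19.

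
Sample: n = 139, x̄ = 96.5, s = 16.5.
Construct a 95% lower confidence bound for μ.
μ ≥ 94.18

Lower bound (one-sided):
t* = 1.656 (one-sided for 95%)
Lower bound = x̄ - t* · s/√n = 96.5 - 1.656 · 16.5/√139 = 94.18

We are 95% confident that μ ≥ 94.18.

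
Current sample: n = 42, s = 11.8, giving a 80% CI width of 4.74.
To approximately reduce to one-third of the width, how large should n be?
n ≈ 378

CI width ∝ 1/√n
To reduce width by factor 3, need √n to grow by 3 → need 3² = 9 times as many samples.

Current: n = 42, width = 4.74
New: n = 378, width ≈ 1.56

Width reduced by factor of 4.74/1.56 = 3.04.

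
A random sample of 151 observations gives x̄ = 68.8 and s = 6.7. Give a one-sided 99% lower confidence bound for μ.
μ ≥ 67.52

Lower bound (one-sided):
t* = 2.351 (one-sided for 99%)
Lower bound = x̄ - t* · s/√n = 68.8 - 2.351 · 6.7/√151 = 67.52

We are 99% confident that μ ≥ 67.52.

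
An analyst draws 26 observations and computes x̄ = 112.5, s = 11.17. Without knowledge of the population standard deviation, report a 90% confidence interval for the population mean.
(108.76, 116.24)

t-interval (σ unknown):
df = n - 1 = 25
t* = 1.708 for 90% confidence

Margin of error = t* · s/√n = 1.708 · 11.17/√26 = 3.74

CI: (108.76, 116.24)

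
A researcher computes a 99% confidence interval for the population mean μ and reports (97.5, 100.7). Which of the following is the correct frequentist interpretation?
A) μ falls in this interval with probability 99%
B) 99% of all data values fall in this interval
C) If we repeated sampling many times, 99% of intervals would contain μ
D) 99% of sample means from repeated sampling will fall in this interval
C

A) Wrong — μ is fixed; the randomness lives in the interval, not in μ.
B) Wrong — a CI is about the parameter μ, not individual data values.
C) Correct — this is the frequentist long-run coverage interpretation.
D) Wrong — coverage applies to intervals containing μ, not to future x̄ values.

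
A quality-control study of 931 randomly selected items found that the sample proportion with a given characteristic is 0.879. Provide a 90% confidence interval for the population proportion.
(0.861, 0.897)

Proportion CI:
SE = √(p̂(1-p̂)/n) = √(0.879 · 0.121 / 931) = 0.01069

z* = 1.645
Margin = z* · SE = 1.645 · 0.01069 = 0.0176

CI: 0.879 ± 0.0176 = (0.861, 0.897)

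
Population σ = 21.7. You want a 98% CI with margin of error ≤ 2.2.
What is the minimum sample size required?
n ≥ 527

For margin E ≤ 2.2:
n ≥ (z* · σ / E)²
n ≥ (2.326 · 21.7 / 2.2)²
n ≥ 526.37

Minimum n = 527 (rounding up)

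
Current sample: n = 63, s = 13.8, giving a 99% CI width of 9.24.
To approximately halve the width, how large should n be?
n ≈ 252

CI width ∝ 1/√n
To reduce width by factor 2, need √n to grow by 2 → need 2² = 4 times as many samples.

Current: n = 63, width = 9.24
New: n = 252, width ≈ 4.51

Width reduced by factor of 9.24/4.51 = 2.05.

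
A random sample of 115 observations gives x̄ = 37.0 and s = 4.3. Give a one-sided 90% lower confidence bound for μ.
μ ≥ 36.48

Lower bound (one-sided):
t* = 1.289 (one-sided for 90%)
Lower bound = x̄ - t* · s/√n = 37.0 - 1.289 · 4.3/√115 = 36.48

We are 90% confident that μ ≥ 36.48.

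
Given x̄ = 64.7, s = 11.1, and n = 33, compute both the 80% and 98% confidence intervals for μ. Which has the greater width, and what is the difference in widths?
98% CI is wider by 4.40

df = 32
80% CI: t* = 1.309, (62.17, 67.23), width = 2 · t* · s/√n = 5.06
98% CI: t* = 2.449, (59.97, 69.43), width = 2 · t* · s/√n = 9.46

The 98% CI is wider by 9.46 - 5.06 = 4.40.
Higher confidence requires a wider interval.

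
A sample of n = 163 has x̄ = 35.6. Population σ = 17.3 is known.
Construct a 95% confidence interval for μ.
(32.94, 38.26)

z-interval (σ known):
z* = 1.960 for 95% confidence

Margin of error = z* · σ/√n = 1.960 · 17.3/√163 = 2.66

CI: (35.6 - 2.66, 35.6 + 2.66) = (32.94, 38.26)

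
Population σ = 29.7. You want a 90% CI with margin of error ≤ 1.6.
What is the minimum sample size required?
n ≥ 933

For margin E ≤ 1.6:
n ≥ (z* · σ / E)²
n ≥ (1.645 · 29.7 / 1.6)²
n ≥ 932.41

Minimum n = 933 (rounding up)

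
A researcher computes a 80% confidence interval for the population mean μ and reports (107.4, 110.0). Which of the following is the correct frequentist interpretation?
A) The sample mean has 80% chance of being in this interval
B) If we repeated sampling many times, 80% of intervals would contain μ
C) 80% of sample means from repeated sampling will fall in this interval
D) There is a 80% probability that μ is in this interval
B

A) Wrong — x̄ is observed and sits in the interval by construction.
B) Correct — this is the frequentist long-run coverage interpretation.
C) Wrong — coverage applies to intervals containing μ, not to future x̄ values.
D) Wrong — μ is fixed; the randomness lives in the interval, not in μ.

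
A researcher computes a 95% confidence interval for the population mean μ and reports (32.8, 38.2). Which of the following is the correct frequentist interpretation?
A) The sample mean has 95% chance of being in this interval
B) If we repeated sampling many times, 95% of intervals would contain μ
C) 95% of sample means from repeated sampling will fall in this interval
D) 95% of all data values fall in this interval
B

A) Wrong — x̄ is observed and sits in the interval by construction.
B) Correct — this is the frequentist long-run coverage interpretation.
C) Wrong — coverage applies to intervals containing μ, not to future x̄ values.
D) Wrong — a CI is about the parameter μ, not individual data values.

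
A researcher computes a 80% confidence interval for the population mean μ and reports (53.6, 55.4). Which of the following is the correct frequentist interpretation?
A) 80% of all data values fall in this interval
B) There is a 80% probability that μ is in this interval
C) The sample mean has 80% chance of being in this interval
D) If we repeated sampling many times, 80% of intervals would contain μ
D

A) Wrong — a CI is about the parameter μ, not individual data values.
B) Wrong — μ is fixed; the randomness lives in the interval, not in μ.
C) Wrong — x̄ is observed and sits in the interval by construction.
D) Correct — this is the frequentist long-run coverage interpretation.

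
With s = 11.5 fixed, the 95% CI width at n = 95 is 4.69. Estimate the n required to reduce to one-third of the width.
n ≈ 855

CI width ∝ 1/√n
To reduce width by factor 3, need √n to grow by 3 → need 3² = 9 times as many samples.

Current: n = 95, width = 4.69
New: n = 855, width ≈ 1.54

Width reduced by factor of 4.69/1.54 = 3.05.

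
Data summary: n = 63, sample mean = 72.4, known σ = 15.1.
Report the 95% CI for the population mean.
(68.67, 76.13)

z-interval (σ known):
z* = 1.960 for 95% confidence

Margin of error = z* · σ/√n = 1.960 · 15.1/√63 = 3.73

CI: (72.4 - 3.73, 72.4 + 3.73) = (68.67, 76.13)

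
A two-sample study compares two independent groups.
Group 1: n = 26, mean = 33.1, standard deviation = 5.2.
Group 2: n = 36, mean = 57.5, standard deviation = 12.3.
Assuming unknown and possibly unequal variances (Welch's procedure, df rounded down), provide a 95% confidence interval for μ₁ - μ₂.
(-29.00, -19.80)

Difference: x̄₁ - x̄₂ = -24.40
SE = √(s₁²/n₁ + s₂²/n₂) = √(5.2²/26 + 12.3²/36) = 2.2897
df = 50.17 → 50 (Welch–Satterthwaite, rounded down)
t* = 2.009

CI: -24.40 ± 2.009 · 2.2897 = -24.40 ± 4.60 = (-29.00, -19.80)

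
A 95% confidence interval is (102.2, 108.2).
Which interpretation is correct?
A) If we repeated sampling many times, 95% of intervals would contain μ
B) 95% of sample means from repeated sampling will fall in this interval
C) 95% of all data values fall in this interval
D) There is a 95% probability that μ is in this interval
A

A) Correct — this is the frequentist long-run coverage interpretation.
B) Wrong — coverage applies to intervals containing μ, not to future x̄ values.
C) Wrong — a CI is about the parameter μ, not individual data values.
D) Wrong — μ is fixed; the randomness lives in the interval, not in μ.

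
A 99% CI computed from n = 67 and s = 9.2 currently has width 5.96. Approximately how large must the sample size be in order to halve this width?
n ≈ 268

CI width ∝ 1/√n
To reduce width by factor 2, need √n to grow by 2 → need 2² = 4 times as many samples.

Current: n = 67, width = 5.96
New: n = 268, width ≈ 2.92

Width reduced by factor of 5.96/2.92 = 2.04.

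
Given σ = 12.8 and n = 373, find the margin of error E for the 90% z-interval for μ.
Margin of error = 1.09

Margin of error = z* · σ/√n
= 1.645 · 12.8/√373
= 1.645 · 12.8/19.3132
= 1.09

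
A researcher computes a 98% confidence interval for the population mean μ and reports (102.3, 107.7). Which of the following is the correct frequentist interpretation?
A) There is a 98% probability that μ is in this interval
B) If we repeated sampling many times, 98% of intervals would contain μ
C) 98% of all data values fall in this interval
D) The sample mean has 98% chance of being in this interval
B

A) Wrong — μ is fixed; the randomness lives in the interval, not in μ.
B) Correct — this is the frequentist long-run coverage interpretation.
C) Wrong — a CI is about the parameter μ, not individual data values.
D) Wrong — x̄ is observed and sits in the interval by construction.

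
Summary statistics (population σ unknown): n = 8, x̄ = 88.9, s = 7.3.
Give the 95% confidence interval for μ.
(82.80, 95.00)

t-interval (σ unknown):
df = n - 1 = 7
t* = 2.365 for 95% confidence

Margin of error = t* · s/√n = 2.365 · 7.3/√8 = 6.10

CI: (82.80, 95.00)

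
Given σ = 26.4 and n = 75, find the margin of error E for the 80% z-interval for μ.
Margin of error = 3.91

Margin of error = z* · σ/√n
= 1.282 · 26.4/√75
= 1.282 · 26.4/8.6603
= 3.91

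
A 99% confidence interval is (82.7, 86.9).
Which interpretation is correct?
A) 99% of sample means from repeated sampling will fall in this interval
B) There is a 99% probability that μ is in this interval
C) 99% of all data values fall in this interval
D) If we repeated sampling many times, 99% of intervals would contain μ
D

A) Wrong — coverage applies to intervals containing μ, not to future x̄ values.
B) Wrong — μ is fixed; the randomness lives in the interval, not in μ.
C) Wrong — a CI is about the parameter μ, not individual data values.
D) Correct — this is the frequentist long-run coverage interpretation.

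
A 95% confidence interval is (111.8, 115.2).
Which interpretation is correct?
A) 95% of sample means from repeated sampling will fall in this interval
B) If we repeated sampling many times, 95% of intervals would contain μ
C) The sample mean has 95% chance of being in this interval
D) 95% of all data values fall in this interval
B

A) Wrong — coverage applies to intervals containing μ, not to future x̄ values.
B) Correct — this is the frequentist long-run coverage interpretation.
C) Wrong — x̄ is observed and sits in the interval by construction.
D) Wrong — a CI is about the parameter μ, not individual data values.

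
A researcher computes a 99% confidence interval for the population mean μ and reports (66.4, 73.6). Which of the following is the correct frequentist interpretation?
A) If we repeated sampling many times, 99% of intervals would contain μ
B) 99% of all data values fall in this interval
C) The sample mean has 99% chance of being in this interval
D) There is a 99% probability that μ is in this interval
A

A) Correct — this is the frequentist long-run coverage interpretation.
B) Wrong — a CI is about the parameter μ, not individual data values.
C) Wrong — x̄ is observed and sits in the interval by construction.
D) Wrong — μ is fixed; the randomness lives in the interval, not in μ.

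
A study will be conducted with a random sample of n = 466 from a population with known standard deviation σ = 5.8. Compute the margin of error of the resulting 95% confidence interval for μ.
Margin of error = 0.53

Margin of error = z* · σ/√n
= 1.960 · 5.8/√466
= 1.960 · 5.8/21.5870
= 0.53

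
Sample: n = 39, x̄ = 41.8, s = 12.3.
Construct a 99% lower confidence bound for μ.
μ ≥ 37.02

Lower bound (one-sided):
t* = 2.429 (one-sided for 99%)
Lower bound = x̄ - t* · s/√n = 41.8 - 2.429 · 12.3/√39 = 37.02

We are 99% confident that μ ≥ 37.02.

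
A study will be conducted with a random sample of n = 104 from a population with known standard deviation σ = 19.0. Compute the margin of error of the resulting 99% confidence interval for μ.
Margin of error = 4.80

Margin of error = z* · σ/√n
= 2.576 · 19.0/√104
= 2.576 · 19.0/10.1980
= 4.80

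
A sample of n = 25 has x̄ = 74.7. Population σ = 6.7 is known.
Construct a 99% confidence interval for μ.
(71.25, 78.15)

z-interval (σ known):
z* = 2.576 for 99% confidence

Margin of error = z* · σ/√n = 2.576 · 6.7/√25 = 3.45

CI: (74.7 - 3.45, 74.7 + 3.45) = (71.25, 78.15)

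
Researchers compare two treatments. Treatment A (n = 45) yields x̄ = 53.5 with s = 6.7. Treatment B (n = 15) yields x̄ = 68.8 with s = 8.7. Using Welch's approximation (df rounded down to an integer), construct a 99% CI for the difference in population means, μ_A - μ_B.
(-22.33, -8.27)

Difference: x̄₁ - x̄₂ = -15.30
SE = √(s₁²/n₁ + s₂²/n₂) = √(6.7²/45 + 8.7²/15) = 2.4584
df = 19.84 → 19 (Welch–Satterthwaite, rounded down)
t* = 2.861

CI: -15.30 ± 2.861 · 2.4584 = -15.30 ± 7.03 = (-22.33, -8.27)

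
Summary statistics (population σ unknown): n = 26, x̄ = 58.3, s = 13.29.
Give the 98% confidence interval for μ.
(51.82, 64.78)

t-interval (σ unknown):
df = n - 1 = 25
t* = 2.485 for 98% confidence

Margin of error = t* · s/√n = 2.485 · 13.29/√26 = 6.48

CI: (51.82, 64.78)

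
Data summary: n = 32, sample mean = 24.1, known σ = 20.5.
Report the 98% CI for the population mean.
(15.67, 32.53)

z-interval (σ known):
z* = 2.326 for 98% confidence

Margin of error = z* · σ/√n = 2.326 · 20.5/√32 = 8.43

CI: (24.1 - 8.43, 24.1 + 8.43) = (15.67, 32.53)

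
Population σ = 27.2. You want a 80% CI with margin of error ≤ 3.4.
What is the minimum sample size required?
n ≥ 106

For margin E ≤ 3.4:
n ≥ (z* · σ / E)²
n ≥ (1.282 · 27.2 / 3.4)²
n ≥ 105.19

Minimum n = 106 (rounding up)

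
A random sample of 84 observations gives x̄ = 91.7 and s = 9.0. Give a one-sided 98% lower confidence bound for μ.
μ ≥ 89.65

Lower bound (one-sided):
t* = 2.087 (one-sided for 98%)
Lower bound = x̄ - t* · s/√n = 91.7 - 2.087 · 9.0/√84 = 89.65

We are 98% confident that μ ≥ 89.65.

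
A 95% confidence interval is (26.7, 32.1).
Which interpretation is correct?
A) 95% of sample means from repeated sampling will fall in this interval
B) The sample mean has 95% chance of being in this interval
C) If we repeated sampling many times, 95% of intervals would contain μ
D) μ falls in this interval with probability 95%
C

A) Wrong — coverage applies to intervals containing μ, not to future x̄ values.
B) Wrong — x̄ is observed and sits in the interval by construction.
C) Correct — this is the frequentist long-run coverage interpretation.
D) Wrong — μ is fixed; the randomness lives in the interval, not in μ.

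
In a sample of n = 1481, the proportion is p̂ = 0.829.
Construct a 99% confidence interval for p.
(0.804, 0.854)

Proportion CI:
SE = √(p̂(1-p̂)/n) = √(0.829 · 0.171 / 1481) = 0.00978

z* = 2.576
Margin = z* · SE = 2.576 · 0.00978 = 0.0252

CI: 0.829 ± 0.0252 = (0.804, 0.854)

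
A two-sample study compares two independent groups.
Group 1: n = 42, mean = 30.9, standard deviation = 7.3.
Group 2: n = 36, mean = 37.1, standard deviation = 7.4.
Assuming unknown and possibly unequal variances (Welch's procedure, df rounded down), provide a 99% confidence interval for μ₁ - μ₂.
(-10.62, -1.78)

Difference: x̄₁ - x̄₂ = -6.20
SE = √(s₁²/n₁ + s₂²/n₂) = √(7.3²/42 + 7.4²/36) = 1.6703
df = 73.87 → 73 (Welch–Satterthwaite, rounded down)
t* = 2.645

CI: -6.20 ± 2.645 · 1.6703 = -6.20 ± 4.42 = (-10.62, -1.78)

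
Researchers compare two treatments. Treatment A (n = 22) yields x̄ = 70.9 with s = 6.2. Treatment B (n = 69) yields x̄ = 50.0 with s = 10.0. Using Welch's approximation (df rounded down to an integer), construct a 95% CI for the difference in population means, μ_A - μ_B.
(17.32, 24.48)

Difference: x̄₁ - x̄₂ = 20.90
SE = √(s₁²/n₁ + s₂²/n₂) = √(6.2²/22 + 10.0²/69) = 1.7879
df = 57.97 → 57 (Welch–Satterthwaite, rounded down)
t* = 2.002

CI: 20.90 ± 2.002 · 1.7879 = 20.90 ± 3.58 = (17.32, 24.48)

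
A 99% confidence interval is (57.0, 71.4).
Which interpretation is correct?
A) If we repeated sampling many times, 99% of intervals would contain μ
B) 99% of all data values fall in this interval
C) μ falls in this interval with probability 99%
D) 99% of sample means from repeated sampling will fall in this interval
A

A) Correct — this is the frequentist long-run coverage interpretation.
B) Wrong — a CI is about the parameter μ, not individual data values.
C) Wrong — μ is fixed; the randomness lives in the interval, not in μ.
D) Wrong — coverage applies to intervals containing μ, not to future x̄ values.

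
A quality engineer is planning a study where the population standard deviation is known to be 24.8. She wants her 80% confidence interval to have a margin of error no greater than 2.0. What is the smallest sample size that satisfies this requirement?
n ≥ 253

For margin E ≤ 2.0:
n ≥ (z* · σ / E)²
n ≥ (1.282 · 24.8 / 2.0)²
n ≥ 252.71

Minimum n = 253 (rounding up)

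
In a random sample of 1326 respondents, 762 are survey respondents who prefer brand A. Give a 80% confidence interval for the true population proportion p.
(0.557, 0.592)

Proportion CI:
p̂ = 762/1326 = 0.57466
SE = √(p̂(1-p̂)/n) = √(0.57466 · 0.42534 / 1326) = 0.01358

z* = 1.282
Margin = z* · SE = 1.282 · 0.01358 = 0.0174

CI: 0.57466 ± 0.0174 = (0.557, 0.592)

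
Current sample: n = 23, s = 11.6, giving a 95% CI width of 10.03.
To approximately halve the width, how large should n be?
n ≈ 92

CI width ∝ 1/√n
To reduce width by factor 2, need √n to grow by 2 → need 2² = 4 times as many samples.

Current: n = 23, width = 10.03
New: n = 92, width ≈ 4.80

Width reduced by factor of 10.03/4.80 = 2.09.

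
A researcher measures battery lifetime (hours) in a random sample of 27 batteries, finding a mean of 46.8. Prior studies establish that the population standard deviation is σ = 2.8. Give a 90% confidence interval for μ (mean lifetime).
(45.91, 47.69)

z-interval (σ known):
z* = 1.645 for 90% confidence

Margin of error = z* · σ/√n = 1.645 · 2.8/√27 = 0.89

CI: (46.8 - 0.89, 46.8 + 0.89) = (45.91, 47.69)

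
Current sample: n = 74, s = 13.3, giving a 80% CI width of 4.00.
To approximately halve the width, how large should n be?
n ≈ 296

CI width ∝ 1/√n
To reduce width by factor 2, need √n to grow by 2 → need 2² = 4 times as many samples.

Current: n = 74, width = 4.00
New: n = 296, width ≈ 1.99

Width reduced by factor of 4.00/1.99 = 2.01.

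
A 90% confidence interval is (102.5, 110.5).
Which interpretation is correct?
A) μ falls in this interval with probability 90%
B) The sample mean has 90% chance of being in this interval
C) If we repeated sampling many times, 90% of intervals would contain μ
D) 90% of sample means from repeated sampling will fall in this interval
C

A) Wrong — μ is fixed; the randomness lives in the interval, not in μ.
B) Wrong — x̄ is observed and sits in the interval by construction.
C) Correct — this is the frequentist long-run coverage interpretation.
D) Wrong — coverage applies to intervals containing μ, not to future x̄ values.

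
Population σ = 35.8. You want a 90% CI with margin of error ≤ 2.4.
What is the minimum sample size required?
n ≥ 603

For margin E ≤ 2.4:
n ≥ (z* · σ / E)²
n ≥ (1.645 · 35.8 / 2.4)²
n ≥ 602.11

Minimum n = 603 (rounding up)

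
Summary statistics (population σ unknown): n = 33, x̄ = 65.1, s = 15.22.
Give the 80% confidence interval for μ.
(61.63, 68.57)

t-interval (σ unknown):
df = n - 1 = 32
t* = 1.309 for 80% confidence

Margin of error = t* · s/√n = 1.309 · 15.22/√33 = 3.47

CI: (61.63, 68.57)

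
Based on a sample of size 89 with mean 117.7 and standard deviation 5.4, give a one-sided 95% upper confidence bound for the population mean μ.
μ ≤ 118.65

Upper bound (one-sided):
t* = 1.662 (one-sided for 95%)
Upper bound = x̄ + t* · s/√n = 117.7 + 1.662 · 5.4/√89 = 118.65

We are 95% confident that μ ≤ 118.65.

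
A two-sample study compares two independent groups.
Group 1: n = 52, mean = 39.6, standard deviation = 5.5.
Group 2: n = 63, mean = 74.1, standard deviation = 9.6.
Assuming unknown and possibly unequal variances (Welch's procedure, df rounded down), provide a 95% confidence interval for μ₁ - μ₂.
(-37.34, -31.66)

Difference: x̄₁ - x̄₂ = -34.50
SE = √(s₁²/n₁ + s₂²/n₂) = √(5.5²/52 + 9.6²/63) = 1.4299
df = 101.59 → 101 (Welch–Satterthwaite, rounded down)
t* = 1.984

CI: -34.50 ± 1.984 · 1.4299 = -34.50 ± 2.84 = (-37.34, -31.66)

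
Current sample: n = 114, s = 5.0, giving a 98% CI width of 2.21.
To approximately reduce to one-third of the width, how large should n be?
n ≈ 1026

CI width ∝ 1/√n
To reduce width by factor 3, need √n to grow by 3 → need 3² = 9 times as many samples.

Current: n = 114, width = 2.21
New: n = 1026, width ≈ 0.73

Width reduced by factor of 2.21/0.73 = 3.03.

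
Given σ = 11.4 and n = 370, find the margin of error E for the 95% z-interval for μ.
Margin of error = 1.16

Margin of error = z* · σ/√n
= 1.960 · 11.4/√370
= 1.960 · 11.4/19.2354
= 1.16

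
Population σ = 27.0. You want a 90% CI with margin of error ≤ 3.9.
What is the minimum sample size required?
n ≥ 130

For margin E ≤ 3.9:
n ≥ (z* · σ / E)²
n ≥ (1.645 · 27.0 / 3.9)²
n ≥ 129.70

Minimum n = 130 (rounding up)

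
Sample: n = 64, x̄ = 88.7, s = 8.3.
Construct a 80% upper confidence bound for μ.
μ ≤ 89.58

Upper bound (one-sided):
t* = 0.847 (one-sided for 80%)
Upper bound = x̄ + t* · s/√n = 88.7 + 0.847 · 8.3/√64 = 89.58

We are 80% confident that μ ≤ 89.58.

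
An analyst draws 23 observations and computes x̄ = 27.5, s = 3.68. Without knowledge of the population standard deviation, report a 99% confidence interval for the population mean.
(25.34, 29.66)

t-interval (σ unknown):
df = n - 1 = 22
t* = 2.819 for 99% confidence

Margin of error = t* · s/√n = 2.819 · 3.68/√23 = 2.16

CI: (25.34, 29.66)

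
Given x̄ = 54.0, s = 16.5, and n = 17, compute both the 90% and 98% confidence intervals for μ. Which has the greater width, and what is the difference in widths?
98% CI is wider by 6.70

df = 16
90% CI: t* = 1.746, (47.01, 60.99), width = 2 · t* · s/√n = 13.97
98% CI: t* = 2.583, (43.66, 64.34), width = 2 · t* · s/√n = 20.67

The 98% CI is wider by 20.67 - 13.97 = 6.70.
Higher confidence requires a wider interval.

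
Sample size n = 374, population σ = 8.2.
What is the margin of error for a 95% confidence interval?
Margin of error = 0.83

Margin of error = z* · σ/√n
= 1.960 · 8.2/√374
= 1.960 · 8.2/19.3391
= 0.83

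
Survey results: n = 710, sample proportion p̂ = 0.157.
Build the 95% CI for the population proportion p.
(0.130, 0.184)

Proportion CI:
SE = √(p̂(1-p̂)/n) = √(0.157 · 0.843 / 710) = 0.01365

z* = 1.960
Margin = z* · SE = 1.960 · 0.01365 = 0.0268

CI: 0.157 ± 0.0268 = (0.130, 0.184)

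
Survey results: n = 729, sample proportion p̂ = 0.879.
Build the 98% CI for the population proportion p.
(0.851, 0.907)

Proportion CI:
SE = √(p̂(1-p̂)/n) = √(0.879 · 0.121 / 729) = 0.01208

z* = 2.326
Margin = z* · SE = 2.326 · 0.01208 = 0.0281

CI: 0.879 ± 0.0281 = (0.851, 0.907)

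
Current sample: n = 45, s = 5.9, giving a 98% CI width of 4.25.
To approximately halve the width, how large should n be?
n ≈ 180

CI width ∝ 1/√n
To reduce width by factor 2, need √n to grow by 2 → need 2² = 4 times as many samples.

Current: n = 45, width = 4.25
New: n = 180, width ≈ 2.06

Width reduced by factor of 4.25/2.06 = 2.06.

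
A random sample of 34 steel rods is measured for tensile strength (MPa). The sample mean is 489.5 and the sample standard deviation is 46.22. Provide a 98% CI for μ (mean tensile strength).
(470.12, 508.88)

t-interval (σ unknown):
df = n - 1 = 33
t* = 2.445 for 98% confidence

Margin of error = t* · s/√n = 2.445 · 46.22/√34 = 19.38

CI: (470.12, 508.88)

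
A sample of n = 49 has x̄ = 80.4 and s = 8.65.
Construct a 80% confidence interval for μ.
(78.79, 82.01)

t-interval (σ unknown):
df = n - 1 = 48
t* = 1.299 for 80% confidence

Margin of error = t* · s/√n = 1.299 · 8.65/√49 = 1.61

CI: (78.79, 82.01)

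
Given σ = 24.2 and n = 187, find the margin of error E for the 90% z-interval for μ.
Margin of error = 2.91

Margin of error = z* · σ/√n
= 1.645 · 24.2/√187
= 1.645 · 24.2/13.6748
= 2.91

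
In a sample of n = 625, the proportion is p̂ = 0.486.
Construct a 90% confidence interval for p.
(0.453, 0.519)

Proportion CI:
SE = √(p̂(1-p̂)/n) = √(0.486 · 0.514 / 625) = 0.01999

z* = 1.645
Margin = z* · SE = 1.645 · 0.01999 = 0.0329

CI: 0.486 ± 0.0329 = (0.453, 0.519)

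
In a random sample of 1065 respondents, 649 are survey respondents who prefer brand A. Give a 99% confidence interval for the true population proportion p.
(0.571, 0.648)

Proportion CI:
p̂ = 649/1065 = 0.60939
SE = √(p̂(1-p̂)/n) = √(0.60939 · 0.39061 / 1065) = 0.01495

z* = 2.576
Margin = z* · SE = 2.576 · 0.01495 = 0.0385

CI: 0.60939 ± 0.0385 = (0.571, 0.648)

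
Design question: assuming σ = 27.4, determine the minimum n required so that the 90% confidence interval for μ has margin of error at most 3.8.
n ≥ 141

For margin E ≤ 3.8:
n ≥ (z* · σ / E)²
n ≥ (1.645 · 27.4 / 3.8)²
n ≥ 140.69

Minimum n = 141 (rounding up)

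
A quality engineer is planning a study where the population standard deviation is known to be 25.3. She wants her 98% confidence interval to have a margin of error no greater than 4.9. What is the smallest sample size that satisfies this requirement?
n ≥ 145

For margin E ≤ 4.9:
n ≥ (z* · σ / E)²
n ≥ (2.326 · 25.3 / 4.9)²
n ≥ 144.23

Minimum n = 145 (rounding up)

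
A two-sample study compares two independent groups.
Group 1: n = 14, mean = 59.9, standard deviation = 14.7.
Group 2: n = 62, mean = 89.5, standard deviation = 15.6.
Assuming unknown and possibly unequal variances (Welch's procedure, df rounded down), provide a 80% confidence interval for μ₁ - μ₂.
(-35.43, -23.77)

Difference: x̄₁ - x̄₂ = -29.60
SE = √(s₁²/n₁ + s₂²/n₂) = √(14.7²/14 + 15.6²/62) = 4.4000
df = 20.17 → 20 (Welch–Satterthwaite, rounded down)
t* = 1.325

CI: -29.60 ± 1.325 · 4.4000 = -29.60 ± 5.83 = (-35.43, -23.77)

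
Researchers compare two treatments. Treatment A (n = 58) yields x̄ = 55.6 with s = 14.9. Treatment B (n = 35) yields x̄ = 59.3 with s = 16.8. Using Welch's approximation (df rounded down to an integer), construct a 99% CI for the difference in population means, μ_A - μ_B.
(-12.85, 5.45)

Difference: x̄₁ - x̄₂ = -3.70
SE = √(s₁²/n₁ + s₂²/n₂) = √(14.9²/58 + 16.8²/35) = 3.4484
df = 65.18 → 65 (Welch–Satterthwaite, rounded down)
t* = 2.654

CI: -3.70 ± 2.654 · 3.4484 = -3.70 ± 9.15 = (-12.85, 5.45)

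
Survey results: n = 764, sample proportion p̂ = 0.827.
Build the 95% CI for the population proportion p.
(0.800, 0.854)

Proportion CI:
SE = √(p̂(1-p̂)/n) = √(0.827 · 0.173 / 764) = 0.01368

z* = 1.960
Margin = z* · SE = 1.960 · 0.01368 = 0.0268

CI: 0.827 ± 0.0268 = (0.800, 0.854)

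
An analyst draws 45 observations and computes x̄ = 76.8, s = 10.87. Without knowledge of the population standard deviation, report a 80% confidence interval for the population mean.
(74.69, 78.91)

t-interval (σ unknown):
df = n - 1 = 44
t* = 1.301 for 80% confidence

Margin of error = t* · s/√n = 1.301 · 10.87/√45 = 2.11

CI: (74.69, 78.91)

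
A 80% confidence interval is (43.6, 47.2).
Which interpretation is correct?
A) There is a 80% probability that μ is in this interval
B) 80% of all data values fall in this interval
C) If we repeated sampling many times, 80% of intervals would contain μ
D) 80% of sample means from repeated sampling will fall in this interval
C

A) Wrong — μ is fixed; the randomness lives in the interval, not in μ.
B) Wrong — a CI is about the parameter μ, not individual data values.
C) Correct — this is the frequentist long-run coverage interpretation.
D) Wrong — coverage applies to intervals containing μ, not to future x̄ values.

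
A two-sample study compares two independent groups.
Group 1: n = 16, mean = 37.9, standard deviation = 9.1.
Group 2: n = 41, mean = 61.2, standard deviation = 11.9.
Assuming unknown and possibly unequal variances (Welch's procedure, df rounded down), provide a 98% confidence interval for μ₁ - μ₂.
(-30.46, -16.14)

Difference: x̄₁ - x̄₂ = -23.30
SE = √(s₁²/n₁ + s₂²/n₂) = √(9.1²/16 + 11.9²/41) = 2.9376
df = 35.73 → 35 (Welch–Satterthwaite, rounded down)
t* = 2.438

CI: -23.30 ± 2.438 · 2.9376 = -23.30 ± 7.16 = (-30.46, -16.14)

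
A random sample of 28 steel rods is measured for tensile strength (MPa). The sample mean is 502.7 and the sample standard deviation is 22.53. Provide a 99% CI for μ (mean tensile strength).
(490.90, 514.50)

t-interval (σ unknown):
df = n - 1 = 27
t* = 2.771 for 99% confidence

Margin of error = t* · s/√n = 2.771 · 22.53/√28 = 11.80

CI: (490.90, 514.50)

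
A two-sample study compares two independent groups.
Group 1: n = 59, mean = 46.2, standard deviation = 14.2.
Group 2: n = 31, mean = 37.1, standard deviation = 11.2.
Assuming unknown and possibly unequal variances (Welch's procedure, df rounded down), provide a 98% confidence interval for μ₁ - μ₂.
(2.60, 15.60)

Difference: x̄₁ - x̄₂ = 9.10
SE = √(s₁²/n₁ + s₂²/n₂) = √(14.2²/59 + 11.2²/31) = 2.7320
df = 74.56 → 74 (Welch–Satterthwaite, rounded down)
t* = 2.378

CI: 9.10 ± 2.378 · 2.7320 = 9.10 ± 6.50 = (2.60, 15.60)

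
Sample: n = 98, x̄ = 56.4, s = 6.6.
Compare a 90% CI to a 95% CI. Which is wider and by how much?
95% CI is wider by 0.44

df = 97
90% CI: t* = 1.661, (55.29, 57.51), width = 2 · t* · s/√n = 2.21
95% CI: t* = 1.985, (55.08, 57.72), width = 2 · t* · s/√n = 2.65

The 95% CI is wider by 2.65 - 2.21 = 0.44.
Higher confidence requires a wider interval.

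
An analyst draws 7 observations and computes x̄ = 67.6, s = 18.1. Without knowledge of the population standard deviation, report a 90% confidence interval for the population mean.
(54.31, 80.89)

t-interval (σ unknown):
df = n - 1 = 6
t* = 1.943 for 90% confidence

Margin of error = t* · s/√n = 1.943 · 18.1/√7 = 13.29

CI: (54.31, 80.89)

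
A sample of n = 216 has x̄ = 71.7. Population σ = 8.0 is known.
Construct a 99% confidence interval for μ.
(70.30, 73.10)

z-interval (σ known):
z* = 2.576 for 99% confidence

Margin of error = z* · σ/√n = 2.576 · 8.0/√216 = 1.40

CI: (71.7 - 1.40, 71.7 + 1.40) = (70.30, 73.10)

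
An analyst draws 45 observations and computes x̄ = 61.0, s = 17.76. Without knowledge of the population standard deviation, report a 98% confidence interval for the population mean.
(54.61, 67.39)

t-interval (σ unknown):
df = n - 1 = 44
t* = 2.414 for 98% confidence

Margin of error = t* · s/√n = 2.414 · 17.76/√45 = 6.39

CI: (54.61, 67.39)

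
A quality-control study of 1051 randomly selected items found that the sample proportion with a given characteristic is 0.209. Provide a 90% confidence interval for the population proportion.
(0.188, 0.230)

Proportion CI:
SE = √(p̂(1-p̂)/n) = √(0.209 · 0.791 / 1051) = 0.01254

z* = 1.645
Margin = z* · SE = 1.645 · 0.01254 = 0.0206

CI: 0.209 ± 0.0206 = (0.188, 0.230)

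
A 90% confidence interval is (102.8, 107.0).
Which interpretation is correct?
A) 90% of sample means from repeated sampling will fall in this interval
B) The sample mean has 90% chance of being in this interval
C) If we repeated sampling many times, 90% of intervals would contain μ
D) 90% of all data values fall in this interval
C

A) Wrong — coverage applies to intervals containing μ, not to future x̄ values.
B) Wrong — x̄ is observed and sits in the interval by construction.
C) Correct — this is the frequentist long-run coverage interpretation.
D) Wrong — a CI is about the parameter μ, not individual data values.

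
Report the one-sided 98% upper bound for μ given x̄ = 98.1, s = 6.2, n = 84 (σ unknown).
μ ≤ 99.51

Upper bound (one-sided):
t* = 2.087 (one-sided for 98%)
Upper bound = x̄ + t* · s/√n = 98.1 + 2.087 · 6.2/√84 = 99.51

We are 98% confident that μ ≤ 99.51.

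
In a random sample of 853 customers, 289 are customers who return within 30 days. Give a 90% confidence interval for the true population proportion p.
(0.312, 0.365)

Proportion CI:
p̂ = 289/853 = 0.33880
SE = √(p̂(1-p̂)/n) = √(0.33880 · 0.66120 / 853) = 0.01621

z* = 1.645
Margin = z* · SE = 1.645 · 0.01621 = 0.0267

CI: 0.33880 ± 0.0267 = (0.312, 0.365)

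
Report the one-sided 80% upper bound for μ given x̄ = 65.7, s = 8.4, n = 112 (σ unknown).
μ ≤ 66.37

Upper bound (one-sided):
t* = 0.845 (one-sided for 80%)
Upper bound = x̄ + t* · s/√n = 65.7 + 0.845 · 8.4/√112 = 66.37

We are 80% confident that μ ≤ 66.37.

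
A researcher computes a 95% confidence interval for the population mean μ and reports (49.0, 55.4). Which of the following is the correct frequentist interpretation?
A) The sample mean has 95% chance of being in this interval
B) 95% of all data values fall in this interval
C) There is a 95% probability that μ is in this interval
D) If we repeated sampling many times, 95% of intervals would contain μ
D

A) Wrong — x̄ is observed and sits in the interval by construction.
B) Wrong — a CI is about the parameter μ, not individual data values.
C) Wrong — μ is fixed; the randomness lives in the interval, not in μ.
D) Correct — this is the frequentist long-run coverage interpretation.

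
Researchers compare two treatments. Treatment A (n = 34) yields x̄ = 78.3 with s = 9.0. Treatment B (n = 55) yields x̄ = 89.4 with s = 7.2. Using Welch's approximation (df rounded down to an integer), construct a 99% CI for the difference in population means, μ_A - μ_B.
(-15.96, -6.24)

Difference: x̄₁ - x̄₂ = -11.10
SE = √(s₁²/n₁ + s₂²/n₂) = √(9.0²/34 + 7.2²/55) = 1.8234
df = 58.67 → 58 (Welch–Satterthwaite, rounded down)
t* = 2.663

CI: -11.10 ± 2.663 · 1.8234 = -11.10 ± 4.86 = (-15.96, -6.24)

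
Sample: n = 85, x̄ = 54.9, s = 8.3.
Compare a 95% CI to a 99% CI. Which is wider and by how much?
99% CI is wider by 1.17

df = 84
95% CI: t* = 1.989, (53.11, 56.69), width = 2 · t* · s/√n = 3.58
99% CI: t* = 2.636, (52.53, 57.27), width = 2 · t* · s/√n = 4.75

The 99% CI is wider by 4.75 - 3.58 = 1.17.
Higher confidence requires a wider interval.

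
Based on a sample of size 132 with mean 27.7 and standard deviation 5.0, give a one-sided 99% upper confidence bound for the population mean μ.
μ ≤ 28.72

Upper bound (one-sided):
t* = 2.355 (one-sided for 99%)
Upper bound = x̄ + t* · s/√n = 27.7 + 2.355 · 5.0/√132 = 28.72

We are 99% confident that μ ≤ 28.72.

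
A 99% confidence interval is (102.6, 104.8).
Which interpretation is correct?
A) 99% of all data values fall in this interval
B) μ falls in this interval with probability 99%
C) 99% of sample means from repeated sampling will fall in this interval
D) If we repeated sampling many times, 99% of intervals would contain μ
D

A) Wrong — a CI is about the parameter μ, not individual data values.
B) Wrong — μ is fixed; the randomness lives in the interval, not in μ.
C) Wrong — coverage applies to intervals containing μ, not to future x̄ values.
D) Correct — this is the frequentist long-run coverage interpretation.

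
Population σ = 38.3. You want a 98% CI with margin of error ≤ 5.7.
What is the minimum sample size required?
n ≥ 245

For margin E ≤ 5.7:
n ≥ (z* · σ / E)²
n ≥ (2.326 · 38.3 / 5.7)²
n ≥ 244.27

Minimum n = 245 (rounding up)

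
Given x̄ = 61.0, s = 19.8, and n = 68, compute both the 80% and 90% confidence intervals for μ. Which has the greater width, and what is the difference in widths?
90% CI is wider by 1.80

df = 67
80% CI: t* = 1.294, (57.89, 64.11), width = 2 · t* · s/√n = 6.21
90% CI: t* = 1.668, (56.99, 65.01), width = 2 · t* · s/√n = 8.01

The 90% CI is wider by 8.01 - 6.21 = 1.80.
Higher confidence requires a wider interval.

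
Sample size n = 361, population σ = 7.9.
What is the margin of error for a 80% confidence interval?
Margin of error = 0.53

Margin of error = z* · σ/√n
= 1.282 · 7.9/√361
= 1.282 · 7.9/19.0000
= 0.53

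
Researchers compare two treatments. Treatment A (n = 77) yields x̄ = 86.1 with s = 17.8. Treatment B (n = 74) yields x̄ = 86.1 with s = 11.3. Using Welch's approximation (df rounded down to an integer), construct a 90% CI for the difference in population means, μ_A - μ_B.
(-4.00, 4.00)

Difference: x̄₁ - x̄₂ = 0.00
SE = √(s₁²/n₁ + s₂²/n₂) = √(17.8²/77 + 11.3²/74) = 2.4167
df = 129.41 → 129 (Welch–Satterthwaite, rounded down)
t* = 1.657

CI: 0.00 ± 1.657 · 2.4167 = 0.00 ± 4.00 = (-4.00, 4.00)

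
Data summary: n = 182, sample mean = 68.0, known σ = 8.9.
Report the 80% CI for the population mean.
(67.15, 68.85)

z-interval (σ known):
z* = 1.282 for 80% confidence

Margin of error = z* · σ/√n = 1.282 · 8.9/√182 = 0.85

CI: (68.0 - 0.85, 68.0 + 0.85) = (67.15, 68.85)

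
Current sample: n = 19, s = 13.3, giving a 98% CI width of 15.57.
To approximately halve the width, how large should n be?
n ≈ 76

CI width ∝ 1/√n
To reduce width by factor 2, need √n to grow by 2 → need 2² = 4 times as many samples.

Current: n = 19, width = 15.57
New: n = 76, width ≈ 7.25

Width reduced by factor of 15.57/7.25 = 2.15.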